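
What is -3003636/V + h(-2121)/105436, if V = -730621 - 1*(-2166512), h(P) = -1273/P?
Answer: -671700557903573/321107953972596 ≈ -2.0918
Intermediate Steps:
V = 1435891 (V = -730621 + 2166512 = 1435891)
-3003636/V + h(-2121)/105436 = -3003636/1435891 - 1273/(-2121)/105436 = -3003636*1/1435891 - 1273*(-1/2121)*(1/105436) = -3003636/1435891 + (1273/2121)*(1/105436) = -3003636/1435891 + 1273/223629756 = -671700557903573/321107953972596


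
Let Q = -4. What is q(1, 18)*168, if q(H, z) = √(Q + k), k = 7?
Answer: 168*√3 ≈ 290.98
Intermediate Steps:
q(H, z) = √3 (q(H, z) = √(-4 + 7) = √3)
q(1, 18)*168 = √3*168 = 168*√3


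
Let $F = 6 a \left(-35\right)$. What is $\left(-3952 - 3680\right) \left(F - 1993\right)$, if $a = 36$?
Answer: $72908496$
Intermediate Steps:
$F = -7560$ ($F = 6 \cdot 36 \left(-35\right) = 6 \left(-1260\right) = -7560$)
$\left(-3952 - 3680\right) \left(F - 1993\right) = \left(-3952 - 3680\right) \left(-7560 - 1993\right) = \left(-7632\right) \left(-9553\right) = 72908496$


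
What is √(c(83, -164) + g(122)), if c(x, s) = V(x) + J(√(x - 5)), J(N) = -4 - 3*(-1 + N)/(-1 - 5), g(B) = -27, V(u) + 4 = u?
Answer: √(190 + 2*√78)/2 ≈ 7.2053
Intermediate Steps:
V(u) = -4 + u
J(N) = -9/2 + N/2 (J(N) = -4 - 3*(-1 + N)/(-6) = -4 - 3*(-1 + N)*(-1)/6 = -4 - 3*(⅙ - N/6) = -4 + (-½ + N/2) = -9/2 + N/2)
c(x, s) = -17/2 + x + √(-5 + x)/2 (c(x, s) = (-4 + x) + (-9/2 + √(x - 5)/2) = (-4 + x) + (-9/2 + √(-5 + x)/2) = -17/2 + x + √(-5 + x)/2)
√(c(83, -164) + g(122)) = √((-17/2 + 83 + √(-5 + 83)/2) - 27) = √((-17/2 + 83 + √78/2) - 27) = √((149/2 + √78/2) - 27) = √(95/2 + √78/2)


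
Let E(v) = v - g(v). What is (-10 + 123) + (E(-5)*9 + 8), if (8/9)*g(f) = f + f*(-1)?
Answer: 76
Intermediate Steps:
g(f) = 0 (g(f) = 9*(f + f*(-1))/8 = 9*(f - f)/8 = (9/8)*0 = 0)
E(v) = v (E(v) = v - 1*0 = v + 0 = v)
(-10 + 123) + (E(-5)*9 + 8) = (-10 + 123) + (-5*9 + 8) = 113 + (-45 + 8) = 113 - 37 = 76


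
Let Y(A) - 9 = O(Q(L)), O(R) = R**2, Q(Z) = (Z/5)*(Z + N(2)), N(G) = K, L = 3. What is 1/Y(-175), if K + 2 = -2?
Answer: 25/234 ≈ 0.10684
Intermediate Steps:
K = -4 (K = -2 - 2 = -4)
N(G) = -4
Q(Z) = Z*(-4 + Z)/5 (Q(Z) = (Z/5)*(Z - 4) = (Z*(1/5))*(-4 + Z) = (Z/5)*(-4 + Z) = Z*(-4 + Z)/5)
Y(A) = 234/25 (Y(A) = 9 + ((1/5)*3*(-4 + 3))**2 = 9 + ((1/5)*3*(-1))**2 = 9 + (-3/5)**2 = 9 + 9/25 = 234/25)
1/Y(-175) = 1/(234/25) = 25/234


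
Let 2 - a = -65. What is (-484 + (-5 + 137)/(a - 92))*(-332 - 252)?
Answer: 7143488/25 ≈ 2.8574e+5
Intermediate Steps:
a = 67 (a = 2 - 1*(-65) = 2 + 65 = 67)
(-484 + (-5 + 137)/(a - 92))*(-332 - 252) = (-484 + (-5 + 137)/(67 - 92))*(-332 - 252) = (-484 + 132/(-25))*(-584) = (-484 + 132*(-1/25))*(-584) = (-484 - 132/25)*(-584) = -12232/25*(-584) = 7143488/25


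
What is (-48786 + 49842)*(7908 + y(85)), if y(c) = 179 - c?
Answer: 8450112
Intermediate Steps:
(-48786 + 49842)*(7908 + y(85)) = (-48786 + 49842)*(7908 + (179 - 1*85)) = 1056*(7908 + (179 - 85)) = 1056*(7908 + 94) = 1056*8002 = 8450112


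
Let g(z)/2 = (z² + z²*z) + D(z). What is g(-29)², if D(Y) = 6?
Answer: 2216903056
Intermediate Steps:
g(z) = 12 + 2*z² + 2*z³ (g(z) = 2*((z² + z²*z) + 6) = 2*((z² + z³) + 6) = 2*(6 + z² + z³) = 12 + 2*z² + 2*z³)
g(-29)² = (12 + 2*(-29)² + 2*(-29)³)² = (12 + 2*841 + 2*(-24389))² = (12 + 1682 - 48778)² = (-47084)² = 2216903056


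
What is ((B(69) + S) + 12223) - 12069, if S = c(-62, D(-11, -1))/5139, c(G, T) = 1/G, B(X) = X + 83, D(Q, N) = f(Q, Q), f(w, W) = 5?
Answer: 97497107/318618 ≈ 306.00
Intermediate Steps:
D(Q, N) = 5
B(X) = 83 + X
S = -1/318618 (S = 1/(-62*5139) = -1/62*1/5139 = -1/318618 ≈ -3.1386e-6)
((B(69) + S) + 12223) - 12069 = (((83 + 69) - 1/318618) + 12223) - 12069 = ((152 - 1/318618) + 12223) - 12069 = (48429935/318618 + 12223) - 12069 = 3942897749/318618 - 12069 = 97497107/318618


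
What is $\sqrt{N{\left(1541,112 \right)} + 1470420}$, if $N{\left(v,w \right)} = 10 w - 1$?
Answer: $\sqrt{1471539} \approx 1213.1$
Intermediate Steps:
$N{\left(v,w \right)} = -1 + 10 w$
$\sqrt{N{\left(1541,112 \right)} + 1470420} = \sqrt{\left(-1 + 10 \cdot 112\right) + 1470420} = \sqrt{\left(-1 + 1120\right) + 1470420} = \sqrt{1119 + 1470420} = \sqrt{1471539}$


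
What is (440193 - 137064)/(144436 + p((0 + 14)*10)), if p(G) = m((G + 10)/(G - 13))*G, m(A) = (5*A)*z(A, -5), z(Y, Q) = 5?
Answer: 38497383/18868372 ≈ 2.0403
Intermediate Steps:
m(A) = 25*A (m(A) = (5*A)*5 = 25*A)
p(G) = 25*G*(10 + G)/(-13 + G) (p(G) = (25*((G + 10)/(G - 13)))*G = (25*((10 + G)/(-13 + G)))*G = (25*(10 + G)/(-13 + G))*G = 25*G*(10 + G)/(-13 + G))
(440193 - 137064)/(144436 + p((0 + 14)*10)) = (440193 - 137064)/(144436 + 25*((0 + 14)*10)*(10 + (0 + 14)*10)/(-13 + (0 + 14)*10)) = 303129/(144436 + 25*(14*10)*(10 + 14*10)/(-13 + 14*10)) = 303129/(144436 + 25*140*(10 + 140)/(-13 + 140)) = 303129/(144436 + 25*140*150/127) = 303129/(144436 + 25*140*(1/127)*150) = 303129/(144436 + 525000/127) = 303129/(18868372/127) = 303129*(127/18868372) = 38497383/18868372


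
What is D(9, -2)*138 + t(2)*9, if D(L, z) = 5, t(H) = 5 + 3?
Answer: 762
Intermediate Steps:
t(H) = 8
D(9, -2)*138 + t(2)*9 = 5*138 + 8*9 = 690 + 72 = 762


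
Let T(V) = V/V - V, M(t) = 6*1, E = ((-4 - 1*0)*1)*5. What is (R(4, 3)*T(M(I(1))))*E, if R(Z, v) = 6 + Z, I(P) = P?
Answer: 1000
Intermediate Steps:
E = -20 (E = ((-4 + 0)*1)*5 = -4*1*5 = -4*5 = -20)
M(t) = 6
T(V) = 1 - V
(R(4, 3)*T(M(I(1))))*E = ((6 + 4)*(1 - 1*6))*(-20) = (10*(1 - 6))*(-20) = (10*(-5))*(-20) = -50*(-20) = 1000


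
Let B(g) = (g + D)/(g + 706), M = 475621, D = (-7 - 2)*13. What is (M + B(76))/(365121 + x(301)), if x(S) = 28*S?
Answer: 371935581/292115318 ≈ 1.2732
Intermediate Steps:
D = -117 (D = -9*13 = -117)
B(g) = (-117 + g)/(706 + g) (B(g) = (g - 117)/(g + 706) = (-117 + g)/(706 + g))
(M + B(76))/(365121 + x(301)) = (475621 + (-117 + 76)/(706 + 76))/(365121 + 28*301) = (475621 - 41/782)/(365121 + 8428) = (475621 + (1/782)*(-41))/373549 = (475621 - 41/782)*(1/373549) = (371935581/782)*(1/373549) = 371935581/292115318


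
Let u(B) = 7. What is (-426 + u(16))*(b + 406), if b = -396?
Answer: -4190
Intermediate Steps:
(-426 + u(16))*(b + 406) = (-426 + 7)*(-396 + 406) = -419*10 = -4190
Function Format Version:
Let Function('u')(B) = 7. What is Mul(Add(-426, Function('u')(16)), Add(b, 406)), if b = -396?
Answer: -4190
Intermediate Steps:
Mul(Add(-426, Function('u')(16)), Add(b, 406)) = Mul(Add(-426, 7), Add(-396, 406)) = Mul(-419, 10) = -4190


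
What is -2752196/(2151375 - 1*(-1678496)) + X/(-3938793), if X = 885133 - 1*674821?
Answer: -3881932723060/5028356361901 ≈ -0.77201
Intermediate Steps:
X = 210312 (X = 885133 - 674821 = 210312)
-2752196/(2151375 - 1*(-1678496)) + X/(-3938793) = -2752196/(2151375 - 1*(-1678496)) + 210312/(-3938793) = -2752196/(2151375 + 1678496) + 210312*(-1/3938793) = -2752196/3829871 - 70104/1312931 = -3881932723060/5028356361901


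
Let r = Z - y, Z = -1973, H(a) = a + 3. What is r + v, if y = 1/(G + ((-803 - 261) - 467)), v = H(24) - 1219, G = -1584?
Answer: -9858974/3115 ≈ -3165.0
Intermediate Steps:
H(a) = 3 + a
v = -1192 (v = (3 + 24) - 1219 = 27 - 1219 = -1192)
y = -1/3115 (y = 1/(-1584 + ((-803 - 261) - 467)) = 1/(-1584 + (-1064 - 467)) = 1/(-1584 - 1531) = 1/(-3115) = -1/3115 ≈ -0.00032103)
r = -6145894/3115 (r = -1973 - 1*(-1/3115) = -1973 + 1/3115 = -6145894/3115 ≈ -1973.0)
r + v = -6145894/3115 - 1192 = -9858974/3115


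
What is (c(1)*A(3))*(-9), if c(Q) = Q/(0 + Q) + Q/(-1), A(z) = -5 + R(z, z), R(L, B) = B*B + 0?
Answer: 0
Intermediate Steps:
R(L, B) = B**2 (R(L, B) = B**2 + 0 = B**2)
A(z) = -5 + z**2
c(Q) = 1 - Q (c(Q) = Q/Q + Q*(-1) = 1 - Q)
(c(1)*A(3))*(-9) = ((1 - 1*1)*(-5 + 3**2))*(-9) = ((1 - 1)*(-5 + 9))*(-9) = (0*4)*(-9) = 0*(-9) = 0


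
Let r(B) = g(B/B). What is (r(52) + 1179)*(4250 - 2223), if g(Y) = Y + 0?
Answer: 2391860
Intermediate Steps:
g(Y) = Y
r(B) = 1 (r(B) = B/B = 1)
(r(52) + 1179)*(4250 - 2223) = (1 + 1179)*(4250 - 2223) = 1180*2027 = 2391860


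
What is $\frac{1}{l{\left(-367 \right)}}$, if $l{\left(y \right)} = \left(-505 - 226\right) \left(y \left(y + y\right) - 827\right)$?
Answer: $- \frac{1}{196310781} \approx -5.094 \cdot 10^{-9}$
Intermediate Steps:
$l{\left(y \right)} = 604537 - 1462 y^{2}$ ($l{\left(y \right)} = - 731 \left(y 2 y - 827\right) = - 731 \left(2 y^{2} - 827\right) = - 731 \left(-827 + 2 y^{2}\right) = 604537 - 1462 y^{2}$)
$\frac{1}{l{\left(-367 \right)}} = \frac{1}{604537 - 1462 \left(-367\right)^{2}} = \frac{1}{604537 - 196915318} = \frac{1}{-196310781} = - \frac{1}{196310781}$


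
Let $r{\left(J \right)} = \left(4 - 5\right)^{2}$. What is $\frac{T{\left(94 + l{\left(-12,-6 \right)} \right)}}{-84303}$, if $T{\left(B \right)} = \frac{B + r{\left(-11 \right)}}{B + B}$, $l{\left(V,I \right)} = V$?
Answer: $- \frac{83}{13825692} \approx -6.0033 \cdot 10^{-6}$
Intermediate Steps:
$r{\left(J \right)} = 1$ ($r{\left(J \right)} = \left(-1\right)^{2} = 1$)
$T{\left(B \right)} = \frac{1 + B}{2 B}$ ($T{\left(B \right)} = \frac{B + 1}{B + B} = \frac{1 + B}{2 B}$)
$\frac{T{\left(94 + l{\left(-12,-6 \right)} \right)}}{-84303} = \frac{\frac{1}{2} \frac{1}{94 - 12} \left(1 + \left(94 - 12\right)\right)}{-84303} = \frac{1 + 82}{2 \cdot 82} \left(- \frac{1}{84303}\right) = \frac{1}{2} \cdot \frac{1}{82} \cdot 83 \left(- \frac{1}{84303}\right) = \frac{83}{164} \left(- \frac{1}{84303}\right) = - \frac{83}{13825692}$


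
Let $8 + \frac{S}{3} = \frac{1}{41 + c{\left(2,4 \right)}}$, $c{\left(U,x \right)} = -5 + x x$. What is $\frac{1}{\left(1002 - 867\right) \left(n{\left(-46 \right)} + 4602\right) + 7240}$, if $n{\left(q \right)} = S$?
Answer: $\frac{52}{32514445} \approx 1.5993 \cdot 10^{-6}$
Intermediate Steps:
$c{\left(U,x \right)} = -5 + x^{2}$
$S = - \frac{1245}{52}$ ($S = -24 + \frac{3}{41 - \left(5 - 4^{2}\right)} = -24 + \frac{3}{41 + \left(-5 + 16\right)} = -24 + \frac{3}{41 + 11} = -24 + \frac{3}{52} = - \frac{1245}{52} \approx -23.942$)
$n{\left(q \right)} = - \frac{1245}{52}$
$\frac{1}{\left(1002 - 867\right) \left(n{\left(-46 \right)} + 4602\right) + 7240} = \frac{1}{\left(1002 - 867\right) \left(- \frac{1245}{52} + 4602\right) + 7240} = \frac{1}{135 \cdot \frac{238059}{52} + 7240} = \frac{1}{\frac{32137965}{52} + 7240} = \frac{1}{\frac{32514445}{52}} = \frac{52}{32514445}$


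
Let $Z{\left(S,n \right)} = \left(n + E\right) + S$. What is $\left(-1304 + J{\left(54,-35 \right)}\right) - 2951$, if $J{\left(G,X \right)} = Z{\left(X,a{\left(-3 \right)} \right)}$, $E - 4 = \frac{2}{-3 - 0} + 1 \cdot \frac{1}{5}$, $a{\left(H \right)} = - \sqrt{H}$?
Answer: $- \frac{64297}{15} - i \sqrt{3} \approx -4286.5 - 1.732 i$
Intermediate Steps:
$E = \frac{53}{15}$ ($E = 4 + \left(\frac{2}{-3 - 0} + 1 \cdot \frac{1}{5}\right) = 4 + \left(\frac{2}{-3 + 0} + 1 \cdot \frac{1}{5}\right) = 4 + \left(\frac{2}{-3} + \frac{1}{5}\right) = 4 + \left(2 \left(- \frac{1}{3}\right) + \frac{1}{5}\right) = 4 + \left(- \frac{2}{3} + \frac{1}{5}\right) = 4 - \frac{7}{15} = \frac{53}{15} \approx 3.5333$)
$Z{\left(S,n \right)} = \frac{53}{15} + S + n$ ($Z{\left(S,n \right)} = \left(n + \frac{53}{15}\right) + S = \left(\frac{53}{15} + n\right) + S = \frac{53}{15} + S + n$)
$J{\left(G,X \right)} = \frac{53}{15} + X - i \sqrt{3}$ ($J{\left(G,X \right)} = \frac{53}{15} + X - \sqrt{-3} = \frac{53}{15} + X - i \sqrt{3}$)
$\left(-1304 + J{\left(54,-35 \right)}\right) - 2951 = \left(-1304 - \left(\frac{472}{15} + i \sqrt{3}\right)\right) - 2951 = \left(- \frac{20032}{15} - i \sqrt{3}\right) - 2951 = - \frac{64297}{15} - i \sqrt{3}$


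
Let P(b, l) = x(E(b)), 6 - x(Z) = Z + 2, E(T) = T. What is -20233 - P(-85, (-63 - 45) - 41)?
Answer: -20322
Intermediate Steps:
x(Z) = 4 - Z (x(Z) = 6 - (Z + 2) = 6 - (2 + Z) = 6 + (-2 - Z) = 4 - Z)
P(b, l) = 4 - b
-20233 - P(-85, (-63 - 45) - 41) = -20233 - (4 - 1*(-85)) = -20233 - (4 + 85) = -20233 - 1*89 = -20233 - 89 = -20322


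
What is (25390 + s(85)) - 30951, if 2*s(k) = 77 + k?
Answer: -5480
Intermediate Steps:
s(k) = 77/2 + k/2 (s(k) = (77 + k)/2 = 77/2 + k/2)
(25390 + s(85)) - 30951 = (25390 + (77/2 + (½)*85)) - 30951 = (25390 + (77/2 + 85/2)) - 30951 = (25390 + 81) - 30951 = 25471 - 30951 = -5480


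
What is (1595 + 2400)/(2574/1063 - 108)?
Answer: -849337/22446 ≈ -37.839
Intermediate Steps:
(1595 + 2400)/(2574/1063 - 108) = 3995/(2574*(1/1063) - 108) = 3995/(2574/1063 - 108) = 3995/(-112230/1063) = 3995*(-1063/112230) = -849337/22446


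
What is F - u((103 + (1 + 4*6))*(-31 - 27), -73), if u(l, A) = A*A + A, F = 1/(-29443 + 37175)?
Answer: -40639391/7732 ≈ -5256.0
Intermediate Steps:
F = 1/7732 ≈ 0.00012933
u(l, A) = A + A² (u(l, A) = A² + A = A + A²)
F - u((103 + (1 + 4*6))*(-31 - 27), -73) = 1/7732 - (-73)*(1 - 73) = 1/7732 - (-73)*(-72) = 1/7732 - 1*5256 = 1/7732 - 5256 = -40639391/7732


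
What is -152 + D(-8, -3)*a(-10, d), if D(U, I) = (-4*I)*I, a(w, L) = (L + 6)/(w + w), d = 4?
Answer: -134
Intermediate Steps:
a(w, L) = (6 + L)/(2*w) (a(w, L) = (6 + L)/((2*w)) = (6 + L)*(1/(2*w)) = (6 + L)/(2*w))
D(U, I) = -4*I²
-152 + D(-8, -3)*a(-10, d) = -152 + (-4*(-3)²)*((½)*(6 + 4)/(-10)) = -152 + (-4*9)*((½)*(-⅒)*10) = -152 - 36*(-½) = -152 + 18 = -134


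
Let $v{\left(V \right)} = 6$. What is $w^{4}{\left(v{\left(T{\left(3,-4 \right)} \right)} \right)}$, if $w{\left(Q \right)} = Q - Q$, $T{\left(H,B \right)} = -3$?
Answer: $0$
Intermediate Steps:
$w{\left(Q \right)} = 0$
$w^{4}{\left(v{\left(T{\left(3,-4 \right)} \right)} \right)} = 0^{4} = 0$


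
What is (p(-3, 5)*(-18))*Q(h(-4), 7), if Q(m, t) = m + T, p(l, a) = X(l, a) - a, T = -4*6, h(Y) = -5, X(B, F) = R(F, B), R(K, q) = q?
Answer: -4176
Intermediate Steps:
X(B, F) = B
T = -24
p(l, a) = l - a
Q(m, t) = -24 + m (Q(m, t) = m - 24 = -24 + m)
(p(-3, 5)*(-18))*Q(h(-4), 7) = ((-3 - 1*5)*(-18))*(-24 - 5) = ((-3 - 5)*(-18))*(-29) = -8*(-18)*(-29) = 144*(-29) = -4176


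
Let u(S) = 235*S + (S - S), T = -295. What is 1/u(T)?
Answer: -1/69325 ≈ -1.4425e-5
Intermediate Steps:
u(S) = 235*S (u(S) = 235*S + 0 = 235*S)
1/u(T) = 1/(235*(-295)) = 1/(-69325) = -1/69325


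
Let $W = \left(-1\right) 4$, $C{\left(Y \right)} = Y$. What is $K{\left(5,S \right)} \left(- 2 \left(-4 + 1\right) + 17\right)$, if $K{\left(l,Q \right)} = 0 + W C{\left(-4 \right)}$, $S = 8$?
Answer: $368$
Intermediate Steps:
$W = -4$
$K{\left(l,Q \right)} = 16$ ($K{\left(l,Q \right)} = 0 - -16 = 0 + 16 = 16$)
$K{\left(5,S \right)} \left(- 2 \left(-4 + 1\right) + 17\right) = 16 \left(- 2 \left(-4 + 1\right) + 17\right) = 16 \left(\left(-2\right) \left(-3\right) + 17\right) = 16 \left(6 + 17\right) = 16 \cdot 23 = 368$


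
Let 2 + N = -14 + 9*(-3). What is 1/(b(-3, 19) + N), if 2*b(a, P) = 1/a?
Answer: -6/259 ≈ -0.023166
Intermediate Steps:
b(a, P) = 1/(2*a)
N = -43 (N = -2 + (-14 + 9*(-3)) = -2 + (-14 - 27) = -2 - 41 = -43)
1/(b(-3, 19) + N) = 1/((½)/(-3) - 43) = 1/((½)*(-⅓) - 43) = 1/(-⅙ - 43) = 1/(-259/6) = -6/259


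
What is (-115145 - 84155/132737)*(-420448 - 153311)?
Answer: 8769381910749180/132737 ≈ 6.6066e+10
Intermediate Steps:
(-115145 - 84155/132737)*(-420448 - 153311) = (-115145 - 84155*1/132737)*(-573759) = (-115145 - 84155/132737)*(-573759) = -15284086020/132737*(-573759) = 8769381910749180/132737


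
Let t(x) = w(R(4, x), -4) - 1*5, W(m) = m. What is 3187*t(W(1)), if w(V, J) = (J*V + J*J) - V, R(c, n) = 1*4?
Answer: -28683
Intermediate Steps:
R(c, n) = 4
w(V, J) = J**2 - V + J*V (w(V, J) = (J*V + J**2) - V = (J**2 + J*V) - V = J**2 - V + J*V)
t(x) = -9 (t(x) = ((-4)**2 - 1*4 - 4*4) - 1*5 = (16 - 4 - 16) - 5 = -4 - 5 = -9)
3187*t(W(1)) = 3187*(-9) = -28683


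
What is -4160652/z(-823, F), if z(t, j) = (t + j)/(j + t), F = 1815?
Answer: -4160652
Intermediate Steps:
z(t, j) = 1 (z(t, j) = (j + t)/(j + t) = 1)
-4160652/z(-823, F) = -4160652/1 = -4160652*1 = -4160652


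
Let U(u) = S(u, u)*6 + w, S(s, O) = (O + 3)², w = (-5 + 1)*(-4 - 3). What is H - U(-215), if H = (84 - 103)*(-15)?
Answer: -269407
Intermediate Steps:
w = 28 (w = -4*(-7) = 28)
H = 285 (H = -19*(-15) = 285)
S(s, O) = (3 + O)²
U(u) = 28 + 6*(3 + u)² (U(u) = (3 + u)²*6 + 28 = 6*(3 + u)² + 28 = 28 + 6*(3 + u)²)
H - U(-215) = 285 - (28 + 6*(3 - 215)²) = 285 - (28 + 6*(-212)²) = 285 - (28 + 6*44944) = 285 - (28 + 269664) = 285 - 1*269692 = 285 - 269692 = -269407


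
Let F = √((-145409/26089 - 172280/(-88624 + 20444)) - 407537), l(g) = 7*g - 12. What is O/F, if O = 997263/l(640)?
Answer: -332421*I*√16446863482106154657/3855836400903688 ≈ -0.34963*I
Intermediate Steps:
l(g) = -12 + 7*g
O = 997263/4468 (O = 997263/(-12 + 7*640) = 997263/(-12 + 4480) = 997263/4468 ≈ 223.20)
F = 2*I*√16446863482106154657/12705343 (F = √((-145409*1/26089 - 172280/(-68180)) - 407537) = √((-145409/26089 - 172280*(-1/68180)) - 407537) = √((-145409/26089 + 8614/3409) - 407537) = √(-38709805/12705343 - 407537) = √(-5177936079996/12705343) = 2*I*√16446863482106154657/12705343 ≈ 638.39*I)
O/F = 997263/(4468*((2*I*√16446863482106154657/12705343))) = 997263*(-I*√16446863482106154657/2588968039998)/4468 = -332421*I*√16446863482106154657/3855836400903688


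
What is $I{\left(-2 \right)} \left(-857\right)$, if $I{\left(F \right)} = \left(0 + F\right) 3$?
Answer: $5142$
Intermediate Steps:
$I{\left(F \right)} = 3 F$ ($I{\left(F \right)} = F 3 = 3 F$)
$I{\left(-2 \right)} \left(-857\right) = 3 \left(-2\right) \left(-857\right) = \left(-6\right) \left(-857\right) = 5142$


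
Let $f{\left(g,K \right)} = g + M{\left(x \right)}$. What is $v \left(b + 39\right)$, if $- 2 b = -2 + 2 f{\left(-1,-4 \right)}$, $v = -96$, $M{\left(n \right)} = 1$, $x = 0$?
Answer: $-3840$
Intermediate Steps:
$f{\left(g,K \right)} = 1 + g$ ($f{\left(g,K \right)} = g + 1 = 1 + g$)
$b = 1$ ($b = - \frac{-2 + 2 \left(1 - 1\right)}{2} = - \frac{-2 + 2 \cdot 0}{2} = - \frac{-2 + 0}{2} = \left(- \frac{1}{2}\right) \left(-2\right) = 1$)
$v \left(b + 39\right) = - 96 \left(1 + 39\right) = \left(-96\right) 40 = -3840$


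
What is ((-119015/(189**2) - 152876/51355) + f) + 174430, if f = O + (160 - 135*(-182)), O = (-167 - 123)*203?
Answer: 257343691868029/1834451955 ≈ 1.4028e+5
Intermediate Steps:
O = -58870 (O = -290*203 = -58870)
f = -34140 (f = -58870 + (160 - 135*(-182)) = -58870 + (160 + 24570) = -58870 + 24730 = -34140)
((-119015/(189**2) - 152876/51355) + f) + 174430 = ((-119015/(189**2) - 152876/51355) - 34140) + 174430 = ((-119015/35721 - 152876*1/51355) - 34140) + 174430 = ((-119015*1/35721 - 152876/51355) - 34140) + 174430 = ((-119015/35721 - 152876/51355) - 34140) + 174430 = (-11572898921/1834451955 - 34140) + 174430 = -62639762642621/1834451955 + 174430 = 257343691868029/1834451955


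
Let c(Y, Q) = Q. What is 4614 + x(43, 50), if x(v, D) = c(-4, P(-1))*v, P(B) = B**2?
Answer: 4657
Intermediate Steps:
x(v, D) = v (x(v, D) = (-1)**2*v = 1*v = v)
4614 + x(43, 50) = 4614 + 43 = 4657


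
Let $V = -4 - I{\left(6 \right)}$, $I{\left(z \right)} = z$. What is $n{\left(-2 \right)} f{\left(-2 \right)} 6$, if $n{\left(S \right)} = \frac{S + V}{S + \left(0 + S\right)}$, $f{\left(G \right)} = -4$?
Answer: $-72$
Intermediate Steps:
$V = -10$ ($V = -4 - 6 = -10$)
$n{\left(S \right)} = \frac{-10 + S}{2 S}$ ($n{\left(S \right)} = \frac{S - 10}{S + \left(0 + S\right)} = \frac{-10 + S}{S + S} = \frac{-10 + S}{2 S}$)
$n{\left(-2 \right)} f{\left(-2 \right)} 6 = \frac{-10 - 2}{2 \left(-2\right)} \left(\left(-4\right) 6\right) = \frac{1}{2} \left(- \frac{1}{2}\right) \left(-12\right) \left(-24\right) = 3 \left(-24\right) = -72$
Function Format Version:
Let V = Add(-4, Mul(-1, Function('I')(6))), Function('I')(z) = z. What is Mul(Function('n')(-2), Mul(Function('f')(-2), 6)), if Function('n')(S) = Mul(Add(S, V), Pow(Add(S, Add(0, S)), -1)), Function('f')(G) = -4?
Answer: -72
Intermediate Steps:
V = -10 (V = Add(-4, Mul(-1, 6)) = Add(-4, -6) = -10)
Function('n')(S) = Mul(Rational(1, 2), Pow(S, -1), Add(-10, S)) (Function('n')(S) = Mul(Add(S, -10), Pow(Add(S, Add(0, S)), -1)) = Mul(Add(-10, S), Pow(Add(S, S), -1)) = Mul(Add(-10, S), Pow(Mul(2, S), -1)) = Mul(Add(-10, S), Mul(Rational(1, 2), Pow(S, -1))) = Mul(Rational(1, 2), Pow(S, -1), Add(-10, S)))
Mul(Function('n')(-2), Mul(Function('f')(-2), 6)) = Mul(Mul(Rational(1, 2), Pow(-2, -1), Add(-10, -2)), Mul(-4, 6)) = Mul(Mul(Rational(1, 2), Rational(-1, 2), -12), -24) = Mul(3, -24) = -72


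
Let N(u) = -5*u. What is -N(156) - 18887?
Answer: -18107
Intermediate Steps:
-N(156) - 18887 = -(-5)*156 - 18887 = -1*(-780) - 18887 = 780 - 18887 = -18107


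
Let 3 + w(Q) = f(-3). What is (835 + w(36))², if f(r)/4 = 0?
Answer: 692224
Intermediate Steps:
f(r) = 0 (f(r) = 4*0 = 0)
w(Q) = -3 (w(Q) = -3 + 0 = -3)
(835 + w(36))² = (835 - 3)² = 832² = 692224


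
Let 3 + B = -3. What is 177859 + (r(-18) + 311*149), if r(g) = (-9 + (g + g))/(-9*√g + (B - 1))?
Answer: 337866701/1507 - 1215*I*√2/1507 ≈ 2.242e+5 - 1.1402*I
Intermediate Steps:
B = -6 (B = -3 - 3 = -6)
r(g) = (-9 + 2*g)/(-7 - 9*√g) (r(g) = (-9 + (g + g))/(-9*√g + (-6 - 1)) = (-9 + 2*g)/(-9*√g - 7) = (-9 + 2*g)/(-7 - 9*√g))
177859 + (r(-18) + 311*149) = 177859 + ((9 - 2*(-18))/(7 + 9*√(-18)) + 311*149) = 177859 + ((9 + 36)/(7 + 9*(3*I*√2)) + 46339) = 177859 + (45/(7 + 27*I*√2) + 46339) = 177859 + (46339 + 45/(7 + 27*I*√2)) = 224198 + 45/(7 + 27*I*√2)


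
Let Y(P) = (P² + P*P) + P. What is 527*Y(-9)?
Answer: 80631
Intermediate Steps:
Y(P) = P + 2*P² (Y(P) = (P² + P²) + P = 2*P² + P = P + 2*P²)
527*Y(-9) = 527*(-9*(1 + 2*(-9))) = 527*(-9*(1 - 18)) = 527*(-9*(-17)) = 527*153 = 80631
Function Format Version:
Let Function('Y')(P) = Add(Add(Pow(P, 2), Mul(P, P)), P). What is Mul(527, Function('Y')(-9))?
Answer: 80631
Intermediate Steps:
Function('Y')(P) = Add(P, Mul(2, Pow(P, 2))) (Function('Y')(P) = Add(Add(Pow(P, 2), Pow(P, 2)), P) = Add(Mul(2, Pow(P, 2)), P) = Add(P, Mul(2, Pow(P, 2))))
Mul(527, Function('Y')(-9)) = Mul(527, Mul(-9, Add(1, Mul(2, -9)))) = Mul(527, Mul(-9, Add(1, -18))) = Mul(527, Mul(-9, -17)) = Mul(527, 153) = 80631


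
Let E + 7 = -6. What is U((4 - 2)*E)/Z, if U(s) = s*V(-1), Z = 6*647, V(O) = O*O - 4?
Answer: 13/647 ≈ 0.020093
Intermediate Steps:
E = -13 (E = -7 - 6 = -13)
V(O) = -4 + O² (V(O) = O² - 4 = -4 + O²)
Z = 3882
U(s) = -3*s (U(s) = s*(-4 + (-1)²) = s*(-4 + 1) = s*(-3) = -3*s)
U((4 - 2)*E)/Z = -3*(4 - 2)*(-13)/3882 = -6*(-13)*(1/3882) = -3*(-26)*(1/3882) = 78*(1/3882) = 13/647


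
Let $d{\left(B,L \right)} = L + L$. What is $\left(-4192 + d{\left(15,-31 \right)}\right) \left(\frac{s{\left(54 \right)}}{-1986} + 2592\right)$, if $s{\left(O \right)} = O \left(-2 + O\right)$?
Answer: $- \frac{3647736936}{331} \approx -1.102 \cdot 10^{7}$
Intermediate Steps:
$d{\left(B,L \right)} = 2 L$
$\left(-4192 + d{\left(15,-31 \right)}\right) \left(\frac{s{\left(54 \right)}}{-1986} + 2592\right) = \left(-4192 + 2 \left(-31\right)\right) \left(\frac{54 \left(-2 + 54\right)}{-1986} + 2592\right) = \left(-4192 - 62\right) \left(54 \cdot 52 \left(- \frac{1}{1986}\right) + 2592\right) = - 4254 \left(2808 \left(- \frac{1}{1986}\right) + 2592\right) = - 4254 \left(- \frac{468}{331} + 2592\right) = \left(-4254\right) \frac{857484}{331} = - \frac{3647736936}{331}$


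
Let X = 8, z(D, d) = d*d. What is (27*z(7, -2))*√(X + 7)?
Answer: 108*√15 ≈ 418.28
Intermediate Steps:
z(D, d) = d²
(27*z(7, -2))*√(X + 7) = (27*(-2)²)*√(8 + 7) = (27*4)*√15 = 108*√15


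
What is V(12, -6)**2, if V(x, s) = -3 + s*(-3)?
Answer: 225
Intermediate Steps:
V(x, s) = -3 - 3*s
V(12, -6)**2 = (-3 - 3*(-6))**2 = (-3 + 18)**2 = 15**2 = 225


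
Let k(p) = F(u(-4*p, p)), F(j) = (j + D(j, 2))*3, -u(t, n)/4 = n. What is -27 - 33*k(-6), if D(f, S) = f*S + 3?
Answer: -7452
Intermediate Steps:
u(t, n) = -4*n
D(f, S) = 3 + S*f (D(f, S) = S*f + 3 = 3 + S*f)
F(j) = 9 + 9*j (F(j) = (j + (3 + 2*j))*3 = (3 + 3*j)*3 = 9 + 9*j)
k(p) = 9 - 36*p (k(p) = 9 + 9*(-4*p) = 9 - 36*p)
-27 - 33*k(-6) = -27 - 33*(9 - 36*(-6)) = -27 - 33*(9 + 216) = -27 - 33*225 = -27 - 7425 = -7452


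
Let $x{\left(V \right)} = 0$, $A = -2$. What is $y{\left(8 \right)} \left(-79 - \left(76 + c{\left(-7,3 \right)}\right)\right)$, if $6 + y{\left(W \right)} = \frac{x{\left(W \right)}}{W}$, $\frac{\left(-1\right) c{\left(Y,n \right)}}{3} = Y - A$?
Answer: $1020$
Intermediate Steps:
$c{\left(Y,n \right)} = -6 - 3 Y$ ($c{\left(Y,n \right)} = - 3 \left(Y - -2\right) = - 3 \left(Y + 2\right) = - 3 \left(2 + Y\right) = -6 - 3 Y$)
$y{\left(W \right)} = -6$ ($y{\left(W \right)} = -6 + \frac{0}{W} = -6 + 0 = -6$)
$y{\left(8 \right)} \left(-79 - \left(76 + c{\left(-7,3 \right)}\right)\right) = - 6 \left(-79 - \left(70 + 21\right)\right) = - 6 \left(-79 - 91\right) = \left(-6\right) \left(-170\right) = 1020$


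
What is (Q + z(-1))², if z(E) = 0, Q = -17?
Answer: 289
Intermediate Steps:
(Q + z(-1))² = (-17 + 0)² = (-17)² = 289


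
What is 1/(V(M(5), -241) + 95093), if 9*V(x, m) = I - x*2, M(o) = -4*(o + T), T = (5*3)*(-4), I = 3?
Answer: 9/855400 ≈ 1.0521e-5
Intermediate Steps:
T = -60 (T = 15*(-4) = -60)
M(o) = 240 - 4*o (M(o) = -4*(o - 60) = -4*(-60 + o) = 240 - 4*o)
V(x, m) = ⅓ - 2*x/9 (V(x, m) = (3 - x*2)/9 = (3 - 2*x)/9 = ⅓ - 2*x/9)
1/(V(M(5), -241) + 95093) = 1/((⅓ - 2*(240 - 4*5)/9) + 95093) = 1/((⅓ - 2*(240 - 20)/9) + 95093) = 1/((⅓ - 2/9*220) + 95093) = 1/((⅓ - 440/9) + 95093) = 1/(-437/9 + 95093) = 1/(855400/9) = 9/855400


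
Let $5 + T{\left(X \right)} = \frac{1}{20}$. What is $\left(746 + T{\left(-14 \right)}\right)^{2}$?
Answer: $\frac{219662041}{400} \approx 5.4916 \cdot 10^{5}$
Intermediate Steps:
$T{\left(X \right)} = - \frac{99}{20}$ ($T{\left(X \right)} = -5 + \frac{1}{20} = - \frac{99}{20}$)
$\left(746 + T{\left(-14 \right)}\right)^{2} = \left(746 - \frac{99}{20}\right)^{2} = \left(\frac{14821}{20}\right)^{2} = \frac{219662041}{400}$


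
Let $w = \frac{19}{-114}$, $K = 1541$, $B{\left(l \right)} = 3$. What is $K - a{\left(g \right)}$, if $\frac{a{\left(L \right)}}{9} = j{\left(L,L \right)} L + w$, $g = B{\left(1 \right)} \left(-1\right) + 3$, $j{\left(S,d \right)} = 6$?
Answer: $\frac{3085}{2} \approx 1542.5$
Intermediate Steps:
$w = - \frac{1}{6}$ ($w = 19 \left(- \frac{1}{114}\right) = - \frac{1}{6} \approx -0.16667$)
$g = 0$ ($g = 3 \left(-1\right) + 3 = -3 + 3 = 0$)
$a{\left(L \right)} = - \frac{3}{2} + 54 L$ ($a{\left(L \right)} = 9 \left(6 L - \frac{1}{6}\right) = 9 \left(- \frac{1}{6} + 6 L\right) = - \frac{3}{2} + 54 L$)
$K - a{\left(g \right)} = 1541 - \left(- \frac{3}{2} + 54 \cdot 0\right) = 1541 - \left(- \frac{3}{2} + 0\right) = 1541 - - \frac{3}{2} = 1541 + \frac{3}{2} = \frac{3085}{2}$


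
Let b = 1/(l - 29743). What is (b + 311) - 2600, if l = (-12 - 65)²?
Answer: -54510247/23814 ≈ -2289.0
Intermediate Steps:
l = 5929 (l = (-77)² = 5929)
b = -1/23814 (b = 1/(5929 - 29743) = 1/(-23814) = -1/23814 ≈ -4.1992e-5)
(b + 311) - 2600 = (-1/23814 + 311) - 2600 = 7406153/23814 - 2600 = -54510247/23814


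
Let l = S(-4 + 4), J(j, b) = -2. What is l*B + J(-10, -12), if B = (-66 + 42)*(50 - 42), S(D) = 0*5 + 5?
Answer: -962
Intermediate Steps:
S(D) = 5 (S(D) = 0 + 5 = 5)
l = 5
B = -192 (B = -24*8 = -192)
l*B + J(-10, -12) = 5*(-192) - 2 = -960 - 2 = -962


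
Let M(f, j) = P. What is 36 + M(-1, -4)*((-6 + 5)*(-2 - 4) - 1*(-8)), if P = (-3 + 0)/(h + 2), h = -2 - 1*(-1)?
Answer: -6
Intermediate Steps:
h = -1 (h = -2 + 1 = -1)
P = -3 (P = (-3 + 0)/(-1 + 2) = -3/1 = -3*1 = -3)
M(f, j) = -3
36 + M(-1, -4)*((-6 + 5)*(-2 - 4) - 1*(-8)) = 36 - 3*((-6 + 5)*(-2 - 4) - 1*(-8)) = 36 - 3*(-1*(-6) + 8) = 36 - 3*(6 + 8) = 36 - 3*14 = 36 - 42 = -6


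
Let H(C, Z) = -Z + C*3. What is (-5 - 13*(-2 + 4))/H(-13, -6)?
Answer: 31/33 ≈ 0.93939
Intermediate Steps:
H(C, Z) = -Z + 3*C
(-5 - 13*(-2 + 4))/H(-13, -6) = (-5 - 13*(-2 + 4))/(-1*(-6) + 3*(-13)) = (-5 - 13*2)/(6 - 39) = (-5 - 26)/(-33) = -31*(-1/33) = 31/33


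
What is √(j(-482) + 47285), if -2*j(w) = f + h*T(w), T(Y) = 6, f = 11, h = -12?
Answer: √189262/2 ≈ 217.52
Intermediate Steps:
j(w) = 61/2 (j(w) = -(11 - 12*6)/2 = -(11 - 72)/2 = -½*(-61) = 61/2)
√(j(-482) + 47285) = √(61/2 + 47285) = √(94631/2) = √189262/2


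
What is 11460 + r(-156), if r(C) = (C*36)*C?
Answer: 887556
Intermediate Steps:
r(C) = 36*C² (r(C) = (36*C)*C = 36*C²)
11460 + r(-156) = 11460 + 36*(-156)² = 11460 + 36*24336 = 11460 + 876096 = 887556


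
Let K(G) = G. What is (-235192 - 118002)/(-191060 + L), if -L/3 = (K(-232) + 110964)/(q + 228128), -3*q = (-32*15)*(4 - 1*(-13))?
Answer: 20383532128/11026537769 ≈ 1.8486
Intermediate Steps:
q = 2720 (q = -(-32*15)*(4 - 1*(-13))/3 = -(-160)*(4 + 13) = -(-160)*17 = -⅓*(-8160) = 2720)
L = -83049/57712 (L = -3*(-232 + 110964)/(2720 + 228128) = -332196/230848 = -3*27683/57712 = -83049/57712 ≈ -1.4390)
(-235192 - 118002)/(-191060 + L) = (-235192 - 118002)/(-191060 - 83049/57712) = -353194/(-11026537769/57712) = -353194*(-57712/11026537769) = 20383532128/11026537769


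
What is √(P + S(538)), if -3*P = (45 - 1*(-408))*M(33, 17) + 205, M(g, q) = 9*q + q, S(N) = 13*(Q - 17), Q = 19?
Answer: I*√231411/3 ≈ 160.35*I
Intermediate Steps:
S(N) = 26 (S(N) = 13*(19 - 17) = 13*2 = 26)
M(g, q) = 10*q
P = -77215/3 (P = -((45 - 1*(-408))*(10*17) + 205)/3 = -((45 + 408)*170 + 205)/3 = -(453*170 + 205)/3 = -(77010 + 205)/3 = -⅓*77215 = -77215/3 ≈ -25738.)
√(P + S(538)) = √(-77215/3 + 26) = √(-77137/3) = I*√231411/3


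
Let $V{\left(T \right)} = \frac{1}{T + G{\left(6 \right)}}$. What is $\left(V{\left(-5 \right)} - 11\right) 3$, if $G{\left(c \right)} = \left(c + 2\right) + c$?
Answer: $- \frac{98}{3} \approx -32.667$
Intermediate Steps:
$G{\left(c \right)} = 2 + 2 c$ ($G{\left(c \right)} = \left(2 + c\right) + c = 2 + 2 c$)
$V{\left(T \right)} = \frac{1}{14 + T}$ ($V{\left(T \right)} = \frac{1}{T + \left(2 + 2 \cdot 6\right)} = \frac{1}{T + \left(2 + 12\right)} = \frac{1}{T + 14} = \frac{1}{14 + T}$)
$\left(V{\left(-5 \right)} - 11\right) 3 = \left(\frac{1}{14 - 5} - 11\right) 3 = \left(\frac{1}{9} - 11\right) 3 = \left(- \frac{98}{9}\right) 3 = - \frac{98}{3}$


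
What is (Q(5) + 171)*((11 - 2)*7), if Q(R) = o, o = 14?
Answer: 11655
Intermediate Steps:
Q(R) = 14
(Q(5) + 171)*((11 - 2)*7) = (14 + 171)*((11 - 2)*7) = 185*(9*7) = 185*63 = 11655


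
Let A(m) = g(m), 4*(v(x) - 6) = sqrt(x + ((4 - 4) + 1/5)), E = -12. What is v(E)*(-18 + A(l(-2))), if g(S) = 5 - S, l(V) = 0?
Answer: -78 - 13*I*sqrt(295)/20 ≈ -78.0 - 11.164*I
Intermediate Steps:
v(x) = 6 + sqrt(1/5 + x)/4 (v(x) = 6 + sqrt(x + ((4 - 4) + 1/5))/4 = 6 + sqrt(x + (0 + 1/5))/4 = 6 + sqrt(x + 1/5)/4 = 6 + sqrt(1/5 + x)/4)
A(m) = 5 - m
v(E)*(-18 + A(l(-2))) = (6 + sqrt(5 + 25*(-12))/20)*(-18 + (5 - 1*0)) = (6 + sqrt(5 - 300)/20)*(-18 + (5 + 0)) = (6 + sqrt(-295)/20)*(-18 + 5) = (6 + (I*sqrt(295))/20)*(-13) = (6 + I*sqrt(295)/20)*(-13) = -78 - 13*I*sqrt(295)/20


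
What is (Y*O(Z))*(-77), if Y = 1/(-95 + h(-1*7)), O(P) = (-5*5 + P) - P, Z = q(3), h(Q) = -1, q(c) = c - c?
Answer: -1925/96 ≈ -20.052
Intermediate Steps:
q(c) = 0
Z = 0
O(P) = -25 (O(P) = (-25 + P) - P = -25)
Y = -1/96 (Y = 1/(-95 - 1) = 1/(-96) = -1/96 ≈ -0.010417)
(Y*O(Z))*(-77) = -1/96*(-25)*(-77) = (25/96)*(-77) = -1925/96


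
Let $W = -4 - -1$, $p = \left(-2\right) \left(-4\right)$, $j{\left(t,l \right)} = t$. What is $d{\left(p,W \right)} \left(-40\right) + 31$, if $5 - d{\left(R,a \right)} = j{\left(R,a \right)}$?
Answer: $151$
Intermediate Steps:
$p = 8$
$W = -3$ ($W = -4 + 1 = -3$)
$d{\left(R,a \right)} = 5 - R$
$d{\left(p,W \right)} \left(-40\right) + 31 = \left(5 - 8\right) \left(-40\right) + 31 = \left(-3\right) \left(-40\right) + 31 = 120 + 31 = 151$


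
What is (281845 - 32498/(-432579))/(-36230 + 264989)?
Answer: 121920260753/98956339461 ≈ 1.2321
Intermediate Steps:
(281845 - 32498/(-432579))/(-36230 + 264989) = (281845 - 32498*(-1/432579))/228759 = (281845 + 32498/432579)*(1/228759) = (121920260753/432579)*(1/228759) = 121920260753/98956339461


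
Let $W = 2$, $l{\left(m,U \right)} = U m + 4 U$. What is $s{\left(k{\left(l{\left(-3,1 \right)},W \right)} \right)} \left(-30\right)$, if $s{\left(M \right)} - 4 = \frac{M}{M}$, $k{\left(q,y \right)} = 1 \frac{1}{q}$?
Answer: $-150$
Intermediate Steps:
$l{\left(m,U \right)} = 4 U + U m$
$k{\left(q,y \right)} = \frac{1}{q}$
$s{\left(M \right)} = 5$ ($s{\left(M \right)} = 4 + \frac{M}{M} = 4 + 1 = 5$)
$s{\left(k{\left(l{\left(-3,1 \right)},W \right)} \right)} \left(-30\right) = 5 \left(-30\right) = -150$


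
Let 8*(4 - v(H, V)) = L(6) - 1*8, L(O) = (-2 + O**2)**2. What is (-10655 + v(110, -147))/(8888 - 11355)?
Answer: 21589/4934 ≈ 4.3756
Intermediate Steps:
v(H, V) = -279/2 (v(H, V) = 4 - ((-2 + 6**2)**2 - 1*8)/8 = 4 - ((-2 + 36)**2 - 8)/8 = 4 - (34**2 - 8)/8 = 4 - (1156 - 8)/8 = 4 - 1/8*1148 = 4 - 287/2 = -279/2)
(-10655 + v(110, -147))/(8888 - 11355) = (-10655 - 279/2)/(8888 - 11355) = -21589/2/(-2467) = -21589/2*(-1/2467) = 21589/4934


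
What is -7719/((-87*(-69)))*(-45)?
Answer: 38595/667 ≈ 57.864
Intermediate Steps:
-7719/((-87*(-69)))*(-45) = -7719/6003*(-45) = -7719*1/6003*(-45) = -2573/2001*(-45) = 38595/667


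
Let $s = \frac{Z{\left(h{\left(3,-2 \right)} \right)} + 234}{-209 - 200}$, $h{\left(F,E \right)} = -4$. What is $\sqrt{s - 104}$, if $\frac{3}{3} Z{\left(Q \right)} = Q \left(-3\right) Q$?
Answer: $\frac{i \sqrt{17473298}}{409} \approx 10.22 i$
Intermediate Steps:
$Z{\left(Q \right)} = - 3 Q^{2}$ ($Z{\left(Q \right)} = Q \left(-3\right) Q = - 3 Q Q = - 3 Q^{2}$)
$s = - \frac{186}{409}$ ($s = \frac{- 3 \left(-4\right)^{2} + 234}{-209 - 200} = \frac{\left(-3\right) 16 + 234}{-409} = \left(-48 + 234\right) \left(- \frac{1}{409}\right) = 186 \left(- \frac{1}{409}\right) = - \frac{186}{409} \approx -0.45477$)
$\sqrt{s - 104} = \sqrt{- \frac{186}{409} - 104} = \sqrt{- \frac{42722}{409}} = \frac{i \sqrt{17473298}}{409}$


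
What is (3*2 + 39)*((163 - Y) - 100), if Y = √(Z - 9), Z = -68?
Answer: 2835 - 45*I*√77 ≈ 2835.0 - 394.87*I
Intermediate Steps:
Y = I*√77 (Y = √(-68 - 9) = √(-77) = I*√77 ≈ 8.775*I)
(3*2 + 39)*((163 - Y) - 100) = (3*2 + 39)*((163 - I*√77) - 100) = (6 + 39)*((163 - I*√77) - 100) = 45*(63 - I*√77) = 2835 - 45*I*√77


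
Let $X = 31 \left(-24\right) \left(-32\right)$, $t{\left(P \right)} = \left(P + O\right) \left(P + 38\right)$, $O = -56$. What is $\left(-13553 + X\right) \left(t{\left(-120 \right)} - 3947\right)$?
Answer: $107523675$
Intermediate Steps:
$t{\left(P \right)} = \left(-56 + P\right) \left(38 + P\right)$ ($t{\left(P \right)} = \left(P - 56\right) \left(P + 38\right) = \left(-56 + P\right) \left(38 + P\right)$)
$X = 23808$ ($X = \left(-744\right) \left(-32\right) = 23808$)
$\left(-13553 + X\right) \left(t{\left(-120 \right)} - 3947\right) = \left(-13553 + 23808\right) \left(\left(-2128 + \left(-120\right)^{2} - -2160\right) - 3947\right) = 10255 \left(\left(-2128 + 14400 + 2160\right) - 3947\right) = 10255 \left(14432 - 3947\right) = 10255 \cdot 10485 = 107523675$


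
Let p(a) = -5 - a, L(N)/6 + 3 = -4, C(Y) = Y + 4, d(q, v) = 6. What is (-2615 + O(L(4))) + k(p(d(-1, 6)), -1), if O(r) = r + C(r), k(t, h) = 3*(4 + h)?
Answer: -2686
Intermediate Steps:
C(Y) = 4 + Y
L(N) = -42 (L(N) = -18 + 6*(-4) = -18 - 24 = -42)
k(t, h) = 12 + 3*h
O(r) = 4 + 2*r (O(r) = r + (4 + r) = 4 + 2*r)
(-2615 + O(L(4))) + k(p(d(-1, 6)), -1) = (-2615 + (4 + 2*(-42))) + (12 + 3*(-1)) = (-2615 + (4 - 84)) + (12 - 3) = (-2615 - 80) + 9 = -2695 + 9 = -2686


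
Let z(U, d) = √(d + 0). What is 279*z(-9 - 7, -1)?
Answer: 279*I ≈ 279.0*I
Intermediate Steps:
z(U, d) = √d
279*z(-9 - 7, -1) = 279*√(-1) = 279*I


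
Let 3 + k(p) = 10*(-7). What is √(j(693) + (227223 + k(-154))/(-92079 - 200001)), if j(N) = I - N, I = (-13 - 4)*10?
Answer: I*√184223757138/14604 ≈ 29.39*I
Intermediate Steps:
I = -170 (I = -17*10 = -170)
k(p) = -73 (k(p) = -3 + 10*(-7) = -3 - 70 = -73)
j(N) = -170 - N
√(j(693) + (227223 + k(-154))/(-92079 - 200001)) = √((-170 - 1*693) + (227223 - 73)/(-92079 - 200001)) = √((-170 - 693) + 227150/(-292080)) = √(-863 + 227150*(-1/292080)) = √(-863 - 22715/29208) = √(-25229219/29208) = I*√184223757138/14604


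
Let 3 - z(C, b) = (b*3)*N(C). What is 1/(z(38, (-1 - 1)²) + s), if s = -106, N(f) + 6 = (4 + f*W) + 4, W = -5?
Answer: 1/2153 ≈ 0.00046447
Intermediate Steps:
N(f) = 2 - 5*f (N(f) = -6 + ((4 + f*(-5)) + 4) = -6 + ((4 - 5*f) + 4) = -6 + (8 - 5*f) = 2 - 5*f)
z(C, b) = 3 - 3*b*(2 - 5*C) (z(C, b) = 3 - b*3*(2 - 5*C) = 3 - 3*b*(2 - 5*C))
1/(z(38, (-1 - 1)²) + s) = 1/((3 + 3*(-1 - 1)²*(-2 + 5*38)) - 106) = 1/((3 + 3*(-2)²*(-2 + 190)) - 106) = 1/((3 + 3*4*188) - 106) = 1/((3 + 2256) - 106) = 1/(2259 - 106) = 1/2153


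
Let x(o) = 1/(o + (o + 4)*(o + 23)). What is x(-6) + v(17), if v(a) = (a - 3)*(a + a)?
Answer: 19039/40 ≈ 475.98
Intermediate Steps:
x(o) = 1/(o + (4 + o)*(23 + o))
v(a) = 2*a*(-3 + a) (v(a) = (-3 + a)*(2*a) = 2*a*(-3 + a))
x(-6) + v(17) = 1/(92 + (-6)**2 + 28*(-6)) + 2*17*(-3 + 17) = 1/(92 + 36 - 168) + 2*17*14 = 1/(-40) + 476 = -1/40 + 476 = 19039/40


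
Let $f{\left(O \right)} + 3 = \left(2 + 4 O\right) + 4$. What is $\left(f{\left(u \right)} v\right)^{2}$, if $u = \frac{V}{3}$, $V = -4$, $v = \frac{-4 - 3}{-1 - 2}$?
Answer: $\frac{2401}{81} \approx 29.642$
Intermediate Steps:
$v = \frac{7}{3}$ ($v = - \frac{7}{-3} = \left(-7\right) \left(- \frac{1}{3}\right) = \frac{7}{3} \approx 2.3333$)
$u = - \frac{4}{3} \approx -1.3333$
$f{\left(O \right)} = 3 + 4 O$ ($f{\left(O \right)} = -3 + \left(\left(2 + 4 O\right) + 4\right) = -3 + \left(6 + 4 O\right) = 3 + 4 O$)
$\left(f{\left(u \right)} v\right)^{2} = \left(\left(3 + 4 \left(- \frac{4}{3}\right)\right) \frac{7}{3}\right)^{2} = \left(\left(3 - \frac{16}{3}\right) \frac{7}{3}\right)^{2} = \left(\left(- \frac{7}{3}\right) \frac{7}{3}\right)^{2} = \left(- \frac{49}{9}\right)^{2} = \frac{2401}{81}$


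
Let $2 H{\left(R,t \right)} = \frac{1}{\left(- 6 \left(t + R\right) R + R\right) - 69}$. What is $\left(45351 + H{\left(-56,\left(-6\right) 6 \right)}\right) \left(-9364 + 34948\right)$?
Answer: $\frac{878316807576}{757} \approx 1.1603 \cdot 10^{9}$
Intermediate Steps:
$H{\left(R,t \right)} = \frac{1}{2 \left(-69 + R + R \left(- 6 R - 6 t\right)\right)}$ ($H{\left(R,t \right)} = \frac{1}{2 \left(\left(- 6 \left(t + R\right) R + R\right) - 69\right)} = \frac{1}{2 \left(\left(- 6 \left(R + t\right) R + R\right) - 69\right)} = \frac{1}{2 \left(\left(\left(- 6 R - 6 t\right) R + R\right) - 69\right)} = \frac{1}{2 \left(\left(R \left(- 6 R - 6 t\right) + R\right) - 69\right)} = \frac{1}{2 \left(\left(R + R \left(- 6 R - 6 t\right)\right) - 69\right)} = \frac{1}{2 \left(-69 + R + R \left(- 6 R - 6 t\right)\right)}$)
$\left(45351 + H{\left(-56,\left(-6\right) 6 \right)}\right) \left(-9364 + 34948\right) = \left(45351 - \frac{1}{138 - -112 + 12 \left(-56\right)^{2} + 12 \left(-56\right) \left(\left(-6\right) 6\right)}\right) \left(-9364 + 34948\right) = \left(45351 - \frac{1}{138 + 112 + 12 \cdot 3136 + 12 \left(-56\right) \left(-36\right)}\right) 25584 = \left(45351 - \frac{1}{138 + 112 + 37632 + 24192}\right) 25584 = \left(45351 - \frac{1}{62074}\right) 25584 = \frac{2815117973}{62074} \cdot 25584 = \frac{878316807576}{757}$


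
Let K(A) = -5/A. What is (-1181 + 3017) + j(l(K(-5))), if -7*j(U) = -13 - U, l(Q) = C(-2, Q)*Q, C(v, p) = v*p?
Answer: 12863/7 ≈ 1837.6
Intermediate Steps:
C(v, p) = p*v
l(Q) = -2*Q² (l(Q) = (Q*(-2))*Q = (-2*Q)*Q = -2*Q²)
j(U) = 13/7 + U/7 (j(U) = -(-13 - U)/7 = 13/7 + U/7)
(-1181 + 3017) + j(l(K(-5))) = (-1181 + 3017) + (13/7 + (-2*1²)/7) = 1836 + (13/7 + (-2*(-5*(-⅕))²)/7) = 1836 + (13/7 + (-2*1²)/7) = 1836 + (13/7 + (-2*1)/7) = 1836 + (13/7 + (⅐)*(-2)) = 1836 + (13/7 - 2/7) = 1836 + 11/7 = 12863/7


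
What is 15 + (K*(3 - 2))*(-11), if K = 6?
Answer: -51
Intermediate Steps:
15 + (K*(3 - 2))*(-11) = 15 + (6*(3 - 2))*(-11) = 15 + (6*1)*(-11) = 15 + 6*(-11) = 15 - 66 = -51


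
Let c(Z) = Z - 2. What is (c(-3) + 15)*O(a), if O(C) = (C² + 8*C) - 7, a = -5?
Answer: -220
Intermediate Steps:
O(C) = -7 + C² + 8*C
c(Z) = -2 + Z
(c(-3) + 15)*O(a) = ((-2 - 3) + 15)*(-7 + (-5)² + 8*(-5)) = (-5 + 15)*(-7 + 25 - 40) = 10*(-22) = -220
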